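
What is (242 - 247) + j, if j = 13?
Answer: 8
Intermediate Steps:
(242 - 247) + j = (242 - 247) + 13 = -5 + 13 = 8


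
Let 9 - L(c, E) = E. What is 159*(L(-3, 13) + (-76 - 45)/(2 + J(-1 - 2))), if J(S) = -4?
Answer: 17967/2 ≈ 8983.5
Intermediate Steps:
L(c, E) = 9 - E
159*(L(-3, 13) + (-76 - 45)/(2 + J(-1 - 2))) = 159*((9 - 1*13) + (-76 - 45)/(2 - 4)) = 159*((9 - 13) - 121/(-2)) = 159*(-4 - 121*(-½)) = 159*(-4 + 121/2) = 159*(113/2) = 17967/2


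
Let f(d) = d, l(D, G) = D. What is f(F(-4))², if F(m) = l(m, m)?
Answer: 16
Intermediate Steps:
F(m) = m
f(F(-4))² = (-4)² = 16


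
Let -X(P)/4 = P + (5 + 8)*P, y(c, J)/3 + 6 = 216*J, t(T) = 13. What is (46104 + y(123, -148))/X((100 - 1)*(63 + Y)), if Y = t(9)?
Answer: 437/3696 ≈ 0.11824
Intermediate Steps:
y(c, J) = -18 + 648*J (y(c, J) = -18 + 3*(216*J) = -18 + 648*J)
Y = 13
X(P) = -56*P (X(P) = -4*(P + (5 + 8)*P) = -4*(P + 13*P) = -56*P)
(46104 + y(123, -148))/X((100 - 1)*(63 + Y)) = (46104 + (-18 + 648*(-148)))/((-56*(100 - 1)*(63 + 13))) = (46104 + (-18 - 95904))/((-5544*76)) = (46104 - 95922)/((-56*7524)) = -49818/(-421344) = -49818*(-1/421344) = 437/3696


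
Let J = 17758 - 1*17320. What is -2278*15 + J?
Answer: -33732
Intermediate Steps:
J = 438 (J = 17758 - 17320 = 438)
-2278*15 + J = -2278*15 + 438 = -34170 + 438 = -33732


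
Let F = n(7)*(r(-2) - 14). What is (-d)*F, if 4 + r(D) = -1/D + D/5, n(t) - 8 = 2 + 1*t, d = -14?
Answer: -21301/5 ≈ -4260.2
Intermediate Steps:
n(t) = 10 + t (n(t) = 8 + (2 + 1*t) = 8 + (2 + t) = 10 + t)
r(D) = -4 - 1/D + D/5 (r(D) = -4 + (-1/D + D/5) = -4 - 1/D + D/5)
F = -3043/10 (F = (10 + 7)*((-4 - 1/(-2) + (⅕)*(-2)) - 14) = 17*((-4 - 1*(-½) - ⅖) - 14) = 17*((-4 + ½ - ⅖) - 14) = 17*(-39/10 - 14) = 17*(-179/10) = -3043/10 ≈ -304.30)
(-d)*F = -1*(-14)*(-3043/10) = 14*(-3043/10) = -21301/5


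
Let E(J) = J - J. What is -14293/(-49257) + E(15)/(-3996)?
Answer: 14293/49257 ≈ 0.29017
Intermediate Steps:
E(J) = 0
-14293/(-49257) + E(15)/(-3996) = -14293/(-49257) + 0/(-3996) = -14293*(-1/49257) + 0*(-1/3996) = 14293/49257 + 0 = 14293/49257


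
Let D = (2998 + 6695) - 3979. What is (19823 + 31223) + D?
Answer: 56760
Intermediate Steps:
D = 5714 (D = 9693 - 3979 = 5714)
(19823 + 31223) + D = (19823 + 31223) + 5714 = 51046 + 5714 = 56760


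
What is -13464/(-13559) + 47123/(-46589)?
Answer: -11666461/631700251 ≈ -0.018468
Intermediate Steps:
-13464/(-13559) + 47123/(-46589) = -13464*(-1/13559) + 47123*(-1/46589) = 13464/13559 - 47123/46589 = -11666461/631700251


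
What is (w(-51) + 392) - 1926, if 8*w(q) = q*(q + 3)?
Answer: -1228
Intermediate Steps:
w(q) = q*(3 + q)/8 (w(q) = (q*(q + 3))/8 = (q*(3 + q))/8 = q*(3 + q)/8)
(w(-51) + 392) - 1926 = ((1/8)*(-51)*(3 - 51) + 392) - 1926 = ((1/8)*(-51)*(-48) + 392) - 1926 = (306 + 392) - 1926 = 698 - 1926 = -1228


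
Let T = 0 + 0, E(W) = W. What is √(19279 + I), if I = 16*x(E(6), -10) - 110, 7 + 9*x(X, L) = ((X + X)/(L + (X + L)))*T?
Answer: √172409/3 ≈ 138.41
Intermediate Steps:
T = 0
x(X, L) = -7/9 (x(X, L) = -7/9 + (((X + X)/(L + (X + L)))*0)/9 = -7/9 + (((2*X)/(L + (L + X)))*0)/9 = -7/9 + (((2*X)/(X + 2*L))*0)/9 = -7/9 + ((2*X/(X + 2*L))*0)/9 = -7/9 + (⅑)*0 = -7/9 + 0 = -7/9)
I = -1102/9 (I = 16*(-7/9) - 110 = -112/9 - 110 = -1102/9 ≈ -122.44)
√(19279 + I) = √(19279 - 1102/9) = √(172409/9) = √172409/3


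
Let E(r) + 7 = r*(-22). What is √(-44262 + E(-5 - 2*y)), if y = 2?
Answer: I*√44071 ≈ 209.93*I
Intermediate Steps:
E(r) = -7 - 22*r (E(r) = -7 + r*(-22) = -7 - 22*r)
√(-44262 + E(-5 - 2*y)) = √(-44262 + (-7 - 22*(-5 - 2*2))) = √(-44262 + (-7 - 22*(-5 - 4))) = √(-44262 + (-7 - 22*(-9))) = √(-44262 + (-7 + 198)) = √(-44262 + 191) = √(-44071) = I*√44071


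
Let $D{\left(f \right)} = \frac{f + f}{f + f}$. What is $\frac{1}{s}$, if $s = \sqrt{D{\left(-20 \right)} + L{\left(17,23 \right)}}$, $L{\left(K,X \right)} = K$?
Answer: $\frac{\sqrt{2}}{6} \approx 0.2357$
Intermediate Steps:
$D{\left(f \right)} = 1$ ($D{\left(f \right)} = \frac{2 f}{2 f} = 2 f \frac{1}{2 f} = 1$)
$s = 3 \sqrt{2}$ ($s = \sqrt{1 + 17} = \sqrt{18} = 3 \sqrt{2} \approx 4.2426$)
$\frac{1}{s} = \frac{1}{3 \sqrt{2}} = \frac{\sqrt{2}}{6}$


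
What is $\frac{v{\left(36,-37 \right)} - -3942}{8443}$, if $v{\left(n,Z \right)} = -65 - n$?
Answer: $\frac{3841}{8443} \approx 0.45493$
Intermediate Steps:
$\frac{v{\left(36,-37 \right)} - -3942}{8443} = \frac{\left(-65 - 36\right) - -3942}{8443} = \left(\left(-65 - 36\right) + 3942\right) \frac{1}{8443} = \left(-101 + 3942\right) \frac{1}{8443} = 3841 \cdot \frac{1}{8443} = \frac{3841}{8443}$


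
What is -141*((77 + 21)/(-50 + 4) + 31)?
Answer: -93624/23 ≈ -4070.6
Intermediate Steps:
-141*((77 + 21)/(-50 + 4) + 31) = -141*(98/(-46) + 31) = -141*(98*(-1/46) + 31) = -141*(-49/23 + 31) = -141*664/23 = -93624/23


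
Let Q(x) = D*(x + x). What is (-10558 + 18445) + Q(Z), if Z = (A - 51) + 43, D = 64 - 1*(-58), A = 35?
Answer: 14475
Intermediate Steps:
D = 122 (D = 64 + 58 = 122)
Z = 27 (Z = (35 - 51) + 43 = -16 + 43 = 27)
Q(x) = 244*x (Q(x) = 122*(x + x) = 122*(2*x) = 244*x)
(-10558 + 18445) + Q(Z) = (-10558 + 18445) + 244*27 = 7887 + 6588 = 14475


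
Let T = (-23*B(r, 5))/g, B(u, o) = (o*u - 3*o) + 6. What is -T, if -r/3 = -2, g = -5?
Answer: -483/5 ≈ -96.600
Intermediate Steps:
r = 6 (r = -3*(-2) = 6)
B(u, o) = 6 - 3*o + o*u (B(u, o) = (-3*o + o*u) + 6 = 6 - 3*o + o*u)
T = 483/5 (T = -23*(6 - 3*5 + 5*6)/(-5) = -23*(6 - 15 + 30)*(-1/5) = -23*21*(-1/5) = -483*(-1/5) = 483/5 ≈ 96.600)
-T = -1*483/5 = -483/5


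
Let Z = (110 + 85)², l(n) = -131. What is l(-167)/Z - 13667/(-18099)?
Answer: 6386626/8496475 ≈ 0.75168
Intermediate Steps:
Z = 38025 (Z = 195² = 38025)
l(-167)/Z - 13667/(-18099) = -131/38025 - 13667/(-18099) = -131*1/38025 - 13667*(-1/18099) = -131/38025 + 13667/18099 = 6386626/8496475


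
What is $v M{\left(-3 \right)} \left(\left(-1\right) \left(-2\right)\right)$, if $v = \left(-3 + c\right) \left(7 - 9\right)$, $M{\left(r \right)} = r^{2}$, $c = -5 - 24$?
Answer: $1152$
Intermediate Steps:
$c = -29$ ($c = -5 - 24 = -29$)
$v = 64$ ($v = \left(-3 - 29\right) \left(7 - 9\right) = \left(-32\right) \left(-2\right) = 64$)
$v M{\left(-3 \right)} \left(\left(-1\right) \left(-2\right)\right) = 64 \left(-3\right)^{2} \left(\left(-1\right) \left(-2\right)\right) = 64 \cdot 9 \cdot 2 = 576 \cdot 2 = 1152$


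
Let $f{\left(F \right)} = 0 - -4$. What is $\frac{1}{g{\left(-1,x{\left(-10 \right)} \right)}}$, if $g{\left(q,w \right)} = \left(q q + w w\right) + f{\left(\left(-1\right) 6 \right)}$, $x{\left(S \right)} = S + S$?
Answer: $\frac{1}{405} \approx 0.0024691$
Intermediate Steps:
$x{\left(S \right)} = 2 S$
$f{\left(F \right)} = 4$ ($f{\left(F \right)} = 0 + 4 = 4$)
$g{\left(q,w \right)} = 4 + q^{2} + w^{2}$ ($g{\left(q,w \right)} = \left(q q + w w\right) + 4 = \left(q^{2} + w^{2}\right) + 4 = 4 + q^{2} + w^{2}$)
$\frac{1}{g{\left(-1,x{\left(-10 \right)} \right)}} = \frac{1}{4 + \left(-1\right)^{2} + \left(2 \left(-10\right)\right)^{2}} = \frac{1}{4 + 1 + \left(-20\right)^{2}} = \frac{1}{4 + 1 + 400} = \frac{1}{405}$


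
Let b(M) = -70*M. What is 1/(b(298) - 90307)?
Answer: -1/111167 ≈ -8.9955e-6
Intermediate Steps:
1/(b(298) - 90307) = 1/(-70*298 - 90307) = 1/(-20860 - 90307) = 1/(-111167) = -1/111167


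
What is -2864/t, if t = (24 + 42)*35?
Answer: -1432/1155 ≈ -1.2398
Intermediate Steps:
t = 2310 (t = 66*35 = 2310)
-2864/t = -2864/2310 = -2864*1/2310 = -1432/1155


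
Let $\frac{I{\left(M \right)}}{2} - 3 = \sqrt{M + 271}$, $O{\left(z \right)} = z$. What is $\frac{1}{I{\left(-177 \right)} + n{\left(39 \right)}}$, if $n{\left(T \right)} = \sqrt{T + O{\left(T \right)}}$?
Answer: $\frac{1}{6 + \sqrt{78} + 2 \sqrt{94}} \approx 0.029221$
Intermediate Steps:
$I{\left(M \right)} = 6 + 2 \sqrt{271 + M}$ ($I{\left(M \right)} = 6 + 2 \sqrt{M + 271} = 6 + 2 \sqrt{271 + M}$)
$n{\left(T \right)} = \sqrt{2} \sqrt{T}$ ($n{\left(T \right)} = \sqrt{T + T} = \sqrt{2 T} = \sqrt{2} \sqrt{T}$)
$\frac{1}{I{\left(-177 \right)} + n{\left(39 \right)}} = \frac{1}{\left(6 + 2 \sqrt{271 - 177}\right) + \sqrt{2} \sqrt{39}} = \frac{1}{\left(6 + 2 \sqrt{94}\right) + \sqrt{78}} = \frac{1}{6 + \sqrt{78} + 2 \sqrt{94}}$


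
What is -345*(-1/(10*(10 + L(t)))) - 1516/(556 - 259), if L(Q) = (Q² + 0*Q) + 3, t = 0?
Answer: -18923/7722 ≈ -2.4505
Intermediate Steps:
L(Q) = 3 + Q² (L(Q) = (Q² + 0) + 3 = Q² + 3 = 3 + Q²)
-345*(-1/(10*(10 + L(t)))) - 1516/(556 - 259) = -345*(-1/(10*(10 + (3 + 0²)))) - 1516/(556 - 259) = -345*(-1/(10*(10 + (3 + 0)))) - 1516/297 = -345*(-1/(10*(10 + 3))) - 1516*1/297 = -345/((-10*13)) - 1516/297 = -345/(-130) - 1516/297 = -345*(-1/130) - 1516/297 = 69/26 - 1516/297 = -18923/7722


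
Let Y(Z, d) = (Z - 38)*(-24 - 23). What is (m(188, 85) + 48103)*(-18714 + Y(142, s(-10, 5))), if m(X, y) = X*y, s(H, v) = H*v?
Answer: -1512486966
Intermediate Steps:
Y(Z, d) = 1786 - 47*Z (Y(Z, d) = (-38 + Z)*(-47) = 1786 - 47*Z)
(m(188, 85) + 48103)*(-18714 + Y(142, s(-10, 5))) = (188*85 + 48103)*(-18714 + (1786 - 47*142)) = (15980 + 48103)*(-18714 + (1786 - 6674)) = 64083*(-18714 - 4888) = 64083*(-23602) = -1512486966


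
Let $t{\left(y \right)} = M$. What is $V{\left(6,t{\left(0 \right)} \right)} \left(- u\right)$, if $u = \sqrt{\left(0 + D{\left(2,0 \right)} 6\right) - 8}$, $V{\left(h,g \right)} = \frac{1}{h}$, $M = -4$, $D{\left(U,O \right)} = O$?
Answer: $- \frac{i \sqrt{2}}{3} \approx - 0.4714 i$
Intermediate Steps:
$t{\left(y \right)} = -4$
$u = 2 i \sqrt{2}$ ($u = \sqrt{\left(0 + 0 \cdot 6\right) - 8} = \sqrt{\left(0 + 0\right) - 8} = \sqrt{0 - 8} = \sqrt{-8} = 2 i \sqrt{2} \approx 2.8284 i$)
$V{\left(6,t{\left(0 \right)} \right)} \left(- u\right) = \frac{\left(-1\right) 2 i \sqrt{2}}{6} = \frac{\left(-2\right) i \sqrt{2}}{6} = - \frac{i \sqrt{2}}{3}$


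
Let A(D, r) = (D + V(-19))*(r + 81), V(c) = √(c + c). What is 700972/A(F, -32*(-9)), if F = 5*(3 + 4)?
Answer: 24534020/466047 - 700972*I*√38/466047 ≈ 52.643 - 9.2718*I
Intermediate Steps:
V(c) = √2*√c (V(c) = √(2*c) = √2*√c)
F = 35 (F = 5*7 = 35)
A(D, r) = (81 + r)*(D + I*√38) (A(D, r) = (D + √2*√(-19))*(r + 81) = (D + √2*(I*√19))*(81 + r) = (D + I*√38)*(81 + r) = (81 + r)*(D + I*√38))
700972/A(F, -32*(-9)) = 700972/(81*35 + 35*(-32*(-9)) + 81*I*√38 + I*(-32*(-9))*√38) = 700972/(2835 + 35*288 + 81*I*√38 + I*288*√38) = 700972/(2835 + 10080 + 81*I*√38 + 288*I*√38) = 700972/(12915 + 369*I*√38)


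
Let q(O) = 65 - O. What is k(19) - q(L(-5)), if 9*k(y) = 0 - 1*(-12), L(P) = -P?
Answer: -176/3 ≈ -58.667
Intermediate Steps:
k(y) = 4/3 (k(y) = (0 - 1*(-12))/9 = (0 + 12)/9 = (⅑)*12 = 4/3)
k(19) - q(L(-5)) = 4/3 - (65 - (-1)*(-5)) = 4/3 - (65 - 1*5) = 4/3 - (65 - 5) = 4/3 - 1*60 = 4/3 - 60 = -176/3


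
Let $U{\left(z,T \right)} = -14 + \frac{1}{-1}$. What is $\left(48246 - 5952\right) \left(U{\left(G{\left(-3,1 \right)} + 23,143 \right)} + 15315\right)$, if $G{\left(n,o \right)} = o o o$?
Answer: $647098200$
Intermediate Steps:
$G{\left(n,o \right)} = o^{3}$ ($G{\left(n,o \right)} = o^{2} o = o^{3}$)
$U{\left(z,T \right)} = -15$ ($U{\left(z,T \right)} = -14 - 1 = -15$)
$\left(48246 - 5952\right) \left(U{\left(G{\left(-3,1 \right)} + 23,143 \right)} + 15315\right) = \left(48246 - 5952\right) \left(-15 + 15315\right) = 42294 \cdot 15300 = 647098200$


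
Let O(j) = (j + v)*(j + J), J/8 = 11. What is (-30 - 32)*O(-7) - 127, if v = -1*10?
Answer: 85247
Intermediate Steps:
J = 88 (J = 8*11 = 88)
v = -10
O(j) = (-10 + j)*(88 + j) (O(j) = (j - 10)*(j + 88) = (-10 + j)*(88 + j))
(-30 - 32)*O(-7) - 127 = (-30 - 32)*(-880 + (-7)**2 + 78*(-7)) - 127 = -62*(-880 + 49 - 546) - 127 = -62*(-1377) - 127 = 85374 - 127 = 85247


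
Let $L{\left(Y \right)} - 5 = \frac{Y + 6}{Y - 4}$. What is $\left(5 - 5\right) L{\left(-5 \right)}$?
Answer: $0$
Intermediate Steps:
$L{\left(Y \right)} = 5 + \frac{6 + Y}{-4 + Y}$ ($L{\left(Y \right)} = 5 + \frac{Y + 6}{Y - 4} = 5 + \frac{6 + Y}{Y - 4} = 5 + \frac{6 + Y}{-4 + Y}$)
$\left(5 - 5\right) L{\left(-5 \right)} = \left(5 - 5\right) \frac{2 \left(-7 + 3 \left(-5\right)\right)}{-4 - 5} = \left(5 + \left(-5 + 0\right)\right) \frac{2 \left(-7 - 15\right)}{-9} = \left(5 - 5\right) 2 \left(- \frac{1}{9}\right) \left(-22\right) = 0 \cdot \frac{44}{9} = 0$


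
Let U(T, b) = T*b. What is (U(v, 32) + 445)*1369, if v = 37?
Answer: 2230101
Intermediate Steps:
(U(v, 32) + 445)*1369 = (37*32 + 445)*1369 = (1184 + 445)*1369 = 1629*1369 = 2230101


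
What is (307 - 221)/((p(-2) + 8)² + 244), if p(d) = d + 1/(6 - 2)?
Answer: 1376/4529 ≈ 0.30382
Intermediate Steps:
p(d) = ¼ + d (p(d) = d + 1/4 = d + ¼ = ¼ + d)
(307 - 221)/((p(-2) + 8)² + 244) = (307 - 221)/(((¼ - 2) + 8)² + 244) = 86/((-7/4 + 8)² + 244) = 86/((25/4)² + 244) = 86/(625/16 + 244) = 86/(4529/16) = 86*(16/4529) = 1376/4529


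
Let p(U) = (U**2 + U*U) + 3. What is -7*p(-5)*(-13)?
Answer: 4823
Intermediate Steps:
p(U) = 3 + 2*U**2 (p(U) = (U**2 + U**2) + 3 = 2*U**2 + 3 = 3 + 2*U**2)
-7*p(-5)*(-13) = -7*(3 + 2*(-5)**2)*(-13) = -7*(3 + 2*25)*(-13) = -7*(3 + 50)*(-13) = -7*53*(-13) = -371*(-13) = 4823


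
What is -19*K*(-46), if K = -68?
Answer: -59432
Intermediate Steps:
-19*K*(-46) = -19*(-68)*(-46) = 1292*(-46) = -59432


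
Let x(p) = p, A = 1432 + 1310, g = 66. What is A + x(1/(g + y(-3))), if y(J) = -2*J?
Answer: 197425/72 ≈ 2742.0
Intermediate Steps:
A = 2742
A + x(1/(g + y(-3))) = 2742 + 1/(66 - 2*(-3)) = 2742 + 1/(66 + 6) = 2742 + 1/72 = 197425/72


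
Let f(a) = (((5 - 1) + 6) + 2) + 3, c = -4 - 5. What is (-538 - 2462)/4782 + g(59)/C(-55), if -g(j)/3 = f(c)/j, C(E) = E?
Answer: -317327/517253 ≈ -0.61349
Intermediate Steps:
c = -9
f(a) = 15 (f(a) = ((4 + 6) + 2) + 3 = (10 + 2) + 3 = 12 + 3 = 15)
g(j) = -45/j
(-538 - 2462)/4782 + g(59)/C(-55) = (-538 - 2462)/4782 - 45/59/(-55) = -3000*1/4782 - 45*1/59*(-1/55) = -500/797 - 45/59*(-1/55) = -500/797 + 9/649 = -317327/517253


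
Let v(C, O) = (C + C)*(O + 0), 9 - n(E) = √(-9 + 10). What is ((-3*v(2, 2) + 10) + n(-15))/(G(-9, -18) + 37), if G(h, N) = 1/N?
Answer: -108/665 ≈ -0.16241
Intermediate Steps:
n(E) = 8 (n(E) = 9 - √(-9 + 10) = 9 - √1 = 9 - 1*1 = 9 - 1 = 8)
v(C, O) = 2*C*O (v(C, O) = (2*C)*O = 2*C*O)
((-3*v(2, 2) + 10) + n(-15))/(G(-9, -18) + 37) = ((-6*2*2 + 10) + 8)/(1/(-18) + 37) = ((-3*8 + 10) + 8)/(-1/18 + 37) = ((-24 + 10) + 8)/(665/18) = (-14 + 8)*(18/665) = -6*18/665 = -108/665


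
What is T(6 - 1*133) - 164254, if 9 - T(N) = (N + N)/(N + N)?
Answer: -164246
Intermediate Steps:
T(N) = 8 (T(N) = 9 - (N + N)/(N + N) = 9 - 2*N/(2*N) = 9 - 2*N*1/(2*N) = 9 - 1*1 = 9 - 1 = 8)
T(6 - 1*133) - 164254 = 8 - 164254 = -164246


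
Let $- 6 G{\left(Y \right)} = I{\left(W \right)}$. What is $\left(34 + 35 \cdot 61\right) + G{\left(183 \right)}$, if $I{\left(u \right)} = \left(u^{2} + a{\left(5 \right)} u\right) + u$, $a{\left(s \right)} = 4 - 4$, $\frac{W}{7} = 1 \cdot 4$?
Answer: $\frac{6101}{3} \approx 2033.7$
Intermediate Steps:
$W = 28$ ($W = 7 \cdot 1 \cdot 4 = 7 \cdot 4 = 28$)
$a{\left(s \right)} = 0$
$I{\left(u \right)} = u + u^{2}$ ($I{\left(u \right)} = \left(u^{2} + 0 u\right) + u = \left(u^{2} + 0\right) + u = u^{2} + u = u + u^{2}$)
$G{\left(Y \right)} = - \frac{406}{3}$ ($G{\left(Y \right)} = - \frac{28 \left(1 + 28\right)}{6} = - \frac{28 \cdot 29}{6} = \left(- \frac{1}{6}\right) 812 = - \frac{406}{3}$)
$\left(34 + 35 \cdot 61\right) + G{\left(183 \right)} = \left(34 + 35 \cdot 61\right) - \frac{406}{3} = \left(34 + 2135\right) - \frac{406}{3} = 2169 - \frac{406}{3} = \frac{6101}{3}$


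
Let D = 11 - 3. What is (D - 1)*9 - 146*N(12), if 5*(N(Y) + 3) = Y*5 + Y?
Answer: -8007/5 ≈ -1601.4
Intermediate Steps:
N(Y) = -3 + 6*Y/5 (N(Y) = -3 + (Y*5 + Y)/5 = -3 + (5*Y + Y)/5 = -3 + (6*Y)/5 = -3 + 6*Y/5)
D = 8
(D - 1)*9 - 146*N(12) = (8 - 1)*9 - 146*(-3 + (6/5)*12) = 7*9 - 146*(-3 + 72/5) = 63 - 146*57/5 = 63 - 8322/5 = -8007/5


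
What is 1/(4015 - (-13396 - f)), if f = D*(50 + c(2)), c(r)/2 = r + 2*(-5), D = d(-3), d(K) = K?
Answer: 1/17309 ≈ 5.7773e-5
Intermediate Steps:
D = -3
c(r) = -20 + 2*r (c(r) = 2*(r + 2*(-5)) = 2*(r - 10) = 2*(-10 + r) = -20 + 2*r)
f = -102 (f = -3*(50 + (-20 + 2*2)) = -3*(50 + (-20 + 4)) = -3*(50 - 16) = -3*34 = -102)
1/(4015 - (-13396 - f)) = 1/(4015 - (-13396 - 1*(-102))) = 1/(4015 - (-13396 + 102)) = 1/(4015 - 1*(-13294)) = 1/(4015 + 13294) = 1/17309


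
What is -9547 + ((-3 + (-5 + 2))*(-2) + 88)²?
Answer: 453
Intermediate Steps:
-9547 + ((-3 + (-5 + 2))*(-2) + 88)² = -9547 + ((-3 - 3)*(-2) + 88)² = -9547 + (-6*(-2) + 88)² = -9547 + (12 + 88)² = -9547 + 100² = -9547 + 10000 = 453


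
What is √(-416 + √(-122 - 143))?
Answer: √(-416 + I*√265) ≈ 0.399 + 20.4*I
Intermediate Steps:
√(-416 + √(-122 - 143)) = √(-416 + √(-265)) = √(-416 + I*√265)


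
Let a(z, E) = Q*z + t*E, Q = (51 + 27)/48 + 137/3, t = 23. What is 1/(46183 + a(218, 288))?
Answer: 12/757399 ≈ 1.5844e-5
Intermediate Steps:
Q = 1135/24 (Q = 78*(1/48) + 137*(⅓) = 13/8 + 137/3 = 1135/24 ≈ 47.292)
a(z, E) = 23*E + 1135*z/24 (a(z, E) = 1135*z/24 + 23*E = 23*E + 1135*z/24)
1/(46183 + a(218, 288)) = 1/(46183 + (23*288 + (1135/24)*218)) = 1/(46183 + (6624 + 123715/12)) = 1/(46183 + 203203/12) = 1/(757399/12) = 12/757399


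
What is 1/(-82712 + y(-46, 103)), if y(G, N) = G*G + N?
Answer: -1/80493 ≈ -1.2423e-5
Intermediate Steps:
y(G, N) = N + G² (y(G, N) = G² + N = N + G²)
1/(-82712 + y(-46, 103)) = 1/(-82712 + (103 + (-46)²)) = 1/(-82712 + (103 + 2116)) = 1/(-82712 + 2219) = 1/(-80493) = -1/80493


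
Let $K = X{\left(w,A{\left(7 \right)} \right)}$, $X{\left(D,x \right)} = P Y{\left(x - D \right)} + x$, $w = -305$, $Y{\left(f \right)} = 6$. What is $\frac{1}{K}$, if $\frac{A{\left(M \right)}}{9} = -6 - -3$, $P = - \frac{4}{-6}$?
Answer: $- \frac{1}{23} \approx -0.043478$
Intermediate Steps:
$P = \frac{2}{3}$ ($P = \left(-4\right) \left(- \frac{1}{6}\right) = \frac{2}{3} \approx 0.66667$)
$A{\left(M \right)} = -27$ ($A{\left(M \right)} = 9 \left(-6 - -3\right) = 9 \left(-6 + 3\right) = 9 \left(-3\right) = -27$)
$X{\left(D,x \right)} = 4 + x$ ($X{\left(D,x \right)} = \frac{2}{3} \cdot 6 + x = 4 + x$)
$K = -23$ ($K = 4 - 27 = -23$)
$\frac{1}{K} = \frac{1}{-23} = - \frac{1}{23}$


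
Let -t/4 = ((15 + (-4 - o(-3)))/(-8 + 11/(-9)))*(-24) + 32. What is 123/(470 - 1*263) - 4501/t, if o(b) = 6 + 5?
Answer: 315817/8832 ≈ 35.758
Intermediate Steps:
o(b) = 11
t = -128 (t = -4*(((15 + (-4 - 1*11))/(-8 + 11/(-9)))*(-24) + 32) = -4*(((15 + (-4 - 11))/(-8 + 11*(-⅑)))*(-24) + 32) = -4*(((15 - 15)/(-8 - 11/9))*(-24) + 32) = -4*((0/(-83/9))*(-24) + 32) = -4*((0*(-9/83))*(-24) + 32) = -4*(0*(-24) + 32) = -4*(0 + 32) = -4*32 = -128)
123/(470 - 1*263) - 4501/t = 123/(470 - 1*263) - 4501/(-128) = 123/(470 - 263) - 4501*(-1/128) = 123/207 + 4501/128 = 123*(1/207) + 4501/128 = 41/69 + 4501/128 = 315817/8832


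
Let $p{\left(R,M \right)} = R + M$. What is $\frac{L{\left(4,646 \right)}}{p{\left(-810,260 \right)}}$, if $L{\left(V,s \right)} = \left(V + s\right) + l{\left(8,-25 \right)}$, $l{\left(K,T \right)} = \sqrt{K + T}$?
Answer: $- \frac{13}{11} - \frac{i \sqrt{17}}{550} \approx -1.1818 - 0.0074966 i$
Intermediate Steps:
$L{\left(V,s \right)} = V + s + i \sqrt{17}$ ($L{\left(V,s \right)} = \left(V + s\right) + \sqrt{8 - 25} = \left(V + s\right) + \sqrt{-17} = \left(V + s\right) + i \sqrt{17} = V + s + i \sqrt{17}$)
$p{\left(R,M \right)} = M + R$
$\frac{L{\left(4,646 \right)}}{p{\left(-810,260 \right)}} = \frac{4 + 646 + i \sqrt{17}}{260 - 810} = \frac{650 + i \sqrt{17}}{-550} = \left(650 + i \sqrt{17}\right) \left(- \frac{1}{550}\right) = - \frac{13}{11} - \frac{i \sqrt{17}}{550}$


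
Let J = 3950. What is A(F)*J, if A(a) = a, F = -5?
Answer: -19750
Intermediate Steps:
A(F)*J = -5*3950 = -19750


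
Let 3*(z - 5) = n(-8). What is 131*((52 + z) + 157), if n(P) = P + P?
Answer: 82006/3 ≈ 27335.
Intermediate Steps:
n(P) = 2*P
z = -1/3 (z = 5 + (2*(-8))/3 = 5 + (1/3)*(-16) = 5 - 16/3 = -1/3 ≈ -0.33333)
131*((52 + z) + 157) = 131*((52 - 1/3) + 157) = 131*(155/3 + 157) = 131*(626/3) = 82006/3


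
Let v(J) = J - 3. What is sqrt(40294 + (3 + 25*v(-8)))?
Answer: sqrt(40022) ≈ 200.05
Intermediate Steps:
v(J) = -3 + J
sqrt(40294 + (3 + 25*v(-8))) = sqrt(40294 + (3 + 25*(-3 - 8))) = sqrt(40294 + (3 + 25*(-11))) = sqrt(40294 + (3 - 275)) = sqrt(40294 - 272) = sqrt(40022)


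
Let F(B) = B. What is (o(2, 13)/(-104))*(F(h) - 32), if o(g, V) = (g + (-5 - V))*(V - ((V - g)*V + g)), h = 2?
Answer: 7920/13 ≈ 609.23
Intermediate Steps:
o(g, V) = (-5 + g - V)*(V - g - V*(V - g)) (o(g, V) = (-5 + g - V)*(V - (V*(V - g) + g)) = (-5 + g - V)*(V - (g + V*(V - g))) = (-5 + g - V)*(V + (-g - V*(V - g))) = (-5 + g - V)*(V - g - V*(V - g)))
(o(2, 13)/(-104))*(F(h) - 32) = ((13³ - 1*2² - 5*13 + 4*13² + 5*2 + 13*2² - 3*13*2 - 2*2*13²)/(-104))*(2 - 32) = ((2197 - 1*4 - 65 + 4*169 + 10 + 13*4 - 78 - 2*2*169)*(-1/104))*(-30) = ((2197 - 4 - 65 + 676 + 10 + 52 - 78 - 676)*(-1/104))*(-30) = (2112*(-1/104))*(-30) = -264/13*(-30) = 7920/13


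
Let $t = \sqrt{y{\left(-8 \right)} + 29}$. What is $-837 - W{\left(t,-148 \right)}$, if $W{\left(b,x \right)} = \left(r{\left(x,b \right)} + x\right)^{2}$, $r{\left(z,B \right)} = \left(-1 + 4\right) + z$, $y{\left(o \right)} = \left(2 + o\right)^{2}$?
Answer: $-86686$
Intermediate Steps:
$t = \sqrt{65}$ ($t = \sqrt{\left(2 - 8\right)^{2} + 29} = \sqrt{\left(-6\right)^{2} + 29} = \sqrt{36 + 29} = \sqrt{65} \approx 8.0623$)
$r{\left(z,B \right)} = 3 + z$
$W{\left(b,x \right)} = \left(3 + 2 x\right)^{2}$ ($W{\left(b,x \right)} = \left(\left(3 + x\right) + x\right)^{2} = \left(3 + 2 x\right)^{2}$)
$-837 - W{\left(t,-148 \right)} = -837 - \left(3 + 2 \left(-148\right)\right)^{2} = -837 - \left(3 - 296\right)^{2} = -837 - \left(-293\right)^{2} = -837 - 85849 = -86686$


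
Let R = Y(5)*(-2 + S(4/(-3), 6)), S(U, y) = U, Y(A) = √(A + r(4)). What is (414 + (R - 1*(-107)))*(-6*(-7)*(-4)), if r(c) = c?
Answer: -85848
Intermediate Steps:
Y(A) = √(4 + A) (Y(A) = √(A + 4) = √(4 + A))
R = -10 (R = √(4 + 5)*(-2 + 4/(-3)) = √9*(-2 + 4*(-⅓)) = 3*(-2 - 4/3) = 3*(-10/3) = -10)
(414 + (R - 1*(-107)))*(-6*(-7)*(-4)) = (414 + (-10 - 1*(-107)))*(-6*(-7)*(-4)) = (414 + (-10 + 107))*(42*(-4)) = (414 + 97)*(-168) = 511*(-168) = -85848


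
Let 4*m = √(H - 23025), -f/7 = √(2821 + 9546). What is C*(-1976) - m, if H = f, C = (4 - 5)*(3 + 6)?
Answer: 17784 - √(-23025 - 7*√12367)/4 ≈ 17784.0 - 38.571*I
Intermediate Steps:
C = -9 (C = -1*9 = -9)
f = -7*√12367 (f = -7*√(2821 + 9546) = -7*√12367 ≈ -778.45)
H = -7*√12367 ≈ -778.45
m = √(-23025 - 7*√12367)/4 (m = √(-7*√12367 - 23025)/4 = √(-23025 - 7*√12367)/4 ≈ 38.571*I)
C*(-1976) - m = -9*(-1976) - √(-23025 - 7*√12367)/4 = 17784 - √(-23025 - 7*√12367)/4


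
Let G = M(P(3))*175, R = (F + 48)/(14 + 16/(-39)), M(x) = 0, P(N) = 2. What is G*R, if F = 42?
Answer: 0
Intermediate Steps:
R = 351/53 (R = (42 + 48)/(14 + 16/(-39)) = 90/(14 + 16*(-1/39)) = 90/(14 - 16/39) = 90/(530/39) = 90*(39/530) = 351/53 ≈ 6.6226)
G = 0 (G = 0*175 = 0)
G*R = 0*(351/53) = 0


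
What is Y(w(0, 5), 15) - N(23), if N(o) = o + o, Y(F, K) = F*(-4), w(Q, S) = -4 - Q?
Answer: -30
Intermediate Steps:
Y(F, K) = -4*F
N(o) = 2*o
Y(w(0, 5), 15) - N(23) = -4*(-4 - 1*0) - 2*23 = -4*(-4 + 0) - 1*46 = -4*(-4) - 46 = 16 - 46 = -30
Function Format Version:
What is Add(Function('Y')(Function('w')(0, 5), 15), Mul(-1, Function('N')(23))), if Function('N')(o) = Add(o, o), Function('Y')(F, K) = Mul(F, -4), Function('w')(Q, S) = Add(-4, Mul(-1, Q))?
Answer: -30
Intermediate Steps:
Function('Y')(F, K) = Mul(-4, F)
Function('N')(o) = Mul(2, o)
Add(Function('Y')(Function('w')(0, 5), 15), Mul(-1, Function('N')(23))) = Add(Mul(-4, Add(-4, Mul(-1, 0))), Mul(-1, Mul(2, 23))) = Add(Mul(-4, Add(-4, 0)), Mul(-1, 46)) = Add(Mul(-4, -4), -46) = Add(16, -46) = -30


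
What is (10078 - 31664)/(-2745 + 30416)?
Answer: -21586/27671 ≈ -0.78010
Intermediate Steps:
(10078 - 31664)/(-2745 + 30416) = -21586/27671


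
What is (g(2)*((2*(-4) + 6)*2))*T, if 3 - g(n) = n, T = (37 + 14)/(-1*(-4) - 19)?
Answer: 68/5 ≈ 13.600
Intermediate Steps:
T = -17/5 (T = 51/(4 - 19) = 51/(-15) = 51*(-1/15) = -17/5 ≈ -3.4000)
g(n) = 3 - n
(g(2)*((2*(-4) + 6)*2))*T = ((3 - 1*2)*((2*(-4) + 6)*2))*(-17/5) = ((3 - 2)*((-8 + 6)*2))*(-17/5) = (1*(-2*2))*(-17/5) = (1*(-4))*(-17/5) = -4*(-17/5) = 68/5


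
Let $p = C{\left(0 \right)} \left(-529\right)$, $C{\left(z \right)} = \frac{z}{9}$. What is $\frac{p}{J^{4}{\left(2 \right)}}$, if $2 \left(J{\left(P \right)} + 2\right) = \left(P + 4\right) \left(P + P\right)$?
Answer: $0$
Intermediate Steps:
$C{\left(z \right)} = \frac{z}{9}$ ($C{\left(z \right)} = z \frac{1}{9} = \frac{z}{9}$)
$J{\left(P \right)} = -2 + P \left(4 + P\right)$ ($J{\left(P \right)} = -2 + \frac{\left(P + 4\right) \left(P + P\right)}{2} = -2 + \frac{\left(4 + P\right) 2 P}{2} = -2 + \frac{2 P \left(4 + P\right)}{2} = -2 + P \left(4 + P\right)$)
$p = 0$ ($p = \frac{1}{9} \cdot 0 \left(-529\right) = 0 \left(-529\right) = 0$)
$\frac{p}{J^{4}{\left(2 \right)}} = \frac{0}{\left(-2 + 2^{2} + 4 \cdot 2\right)^{4}} = \frac{0}{\left(-2 + 4 + 8\right)^{4}} = \frac{0}{10^{4}} = \frac{0}{10000} = 0 \cdot \frac{1}{10000} = 0$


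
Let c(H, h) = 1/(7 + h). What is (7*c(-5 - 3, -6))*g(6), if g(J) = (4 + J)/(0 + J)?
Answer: 35/3 ≈ 11.667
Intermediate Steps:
g(J) = (4 + J)/J
(7*c(-5 - 3, -6))*g(6) = (7/(7 - 6))*((4 + 6)/6) = (7/1)*((1/6)*10) = (7*1)*(5/3) = 7*(5/3) = 35/3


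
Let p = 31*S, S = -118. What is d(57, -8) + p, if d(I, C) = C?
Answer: -3666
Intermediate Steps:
p = -3658 (p = 31*(-118) = -3658)
d(57, -8) + p = -8 - 3658 = -3666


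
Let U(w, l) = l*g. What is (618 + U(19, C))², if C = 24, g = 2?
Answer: 443556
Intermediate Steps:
U(w, l) = 2*l (U(w, l) = l*2 = 2*l)
(618 + U(19, C))² = (618 + 2*24)² = (618 + 48)² = 666² = 443556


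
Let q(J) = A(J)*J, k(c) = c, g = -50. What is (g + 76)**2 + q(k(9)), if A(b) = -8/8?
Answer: 667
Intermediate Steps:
A(b) = -1 (A(b) = -8*1/8 = -1)
q(J) = -J
(g + 76)**2 + q(k(9)) = (-50 + 76)**2 - 1*9 = 26**2 - 9 = 676 - 9 = 667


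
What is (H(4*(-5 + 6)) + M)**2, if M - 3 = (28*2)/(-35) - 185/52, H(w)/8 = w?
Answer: 60202081/67600 ≈ 890.56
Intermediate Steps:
H(w) = 8*w
M = -561/260 (M = 3 + ((28*2)/(-35) - 185/52) = 3 + (56*(-1/35) - 185*1/52) = 3 + (-8/5 - 185/52) = 3 - 1341/260 = -561/260 ≈ -2.1577)
(H(4*(-5 + 6)) + M)**2 = (8*(4*(-5 + 6)) - 561/260)**2 = (8*(4*1) - 561/260)**2 = (8*4 - 561/260)**2 = (32 - 561/260)**2 = (7759/260)**2 = 60202081/67600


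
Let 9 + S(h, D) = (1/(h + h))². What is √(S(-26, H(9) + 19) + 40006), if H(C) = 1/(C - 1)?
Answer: √108151889/52 ≈ 199.99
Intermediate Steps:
H(C) = 1/(-1 + C)
S(h, D) = -9 + 1/(4*h²) (S(h, D) = -9 + (1/(h + h))² = -9 + (1/(2*h))² = -9 + 1/(4*h²))
√(S(-26, H(9) + 19) + 40006) = √((-9 + (¼)/(-26)²) + 40006) = √((-9 + (¼)*(1/676)) + 40006) = √((-9 + 1/2704) + 40006) = √(-24335/2704 + 40006) = √(108151889/2704) = √108151889/52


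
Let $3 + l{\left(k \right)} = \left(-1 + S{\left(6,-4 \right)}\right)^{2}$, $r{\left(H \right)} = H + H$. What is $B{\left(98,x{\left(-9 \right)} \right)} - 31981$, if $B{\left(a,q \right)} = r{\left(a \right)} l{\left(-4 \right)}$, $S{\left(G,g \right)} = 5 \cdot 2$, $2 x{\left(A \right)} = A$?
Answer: $-16693$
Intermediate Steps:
$r{\left(H \right)} = 2 H$
$x{\left(A \right)} = \frac{A}{2}$
$S{\left(G,g \right)} = 10$
$l{\left(k \right)} = 78$ ($l{\left(k \right)} = -3 + \left(-1 + 10\right)^{2} = -3 + 9^{2} = -3 + 81 = 78$)
$B{\left(a,q \right)} = 156 a$ ($B{\left(a,q \right)} = 2 a 78 = 156 a$)
$B{\left(98,x{\left(-9 \right)} \right)} - 31981 = 156 \cdot 98 - 31981 = 15288 - 31981 = -16693$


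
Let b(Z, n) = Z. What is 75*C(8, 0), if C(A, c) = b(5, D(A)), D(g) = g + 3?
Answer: 375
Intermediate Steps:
D(g) = 3 + g
C(A, c) = 5
75*C(8, 0) = 75*5 = 375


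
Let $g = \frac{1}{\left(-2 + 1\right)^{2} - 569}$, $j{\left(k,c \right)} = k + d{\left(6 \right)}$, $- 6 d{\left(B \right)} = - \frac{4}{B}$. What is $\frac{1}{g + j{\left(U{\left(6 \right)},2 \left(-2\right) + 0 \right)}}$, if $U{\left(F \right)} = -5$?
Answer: $- \frac{5112}{25001} \approx -0.20447$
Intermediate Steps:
$d{\left(B \right)} = \frac{2}{3 B}$ ($d{\left(B \right)} = - \frac{\left(-4\right) \frac{1}{B}}{6} = \frac{2}{3 B}$)
$j{\left(k,c \right)} = \frac{1}{9} + k$ ($j{\left(k,c \right)} = k + \frac{2}{3 \cdot 6} = k + \frac{2}{3} \cdot \frac{1}{6} = k + \frac{1}{9} = \frac{1}{9} + k$)
$g = - \frac{1}{568}$ ($g = \frac{1}{\left(-1\right)^{2} - 569} = \frac{1}{1 - 569} = \frac{1}{-568} = - \frac{1}{568} \approx -0.0017606$)
$\frac{1}{g + j{\left(U{\left(6 \right)},2 \left(-2\right) + 0 \right)}} = \frac{1}{- \frac{1}{568} + \left(\frac{1}{9} - 5\right)} = \frac{1}{- \frac{1}{568} - \frac{44}{9}} = \frac{1}{- \frac{25001}{5112}} = - \frac{5112}{25001}$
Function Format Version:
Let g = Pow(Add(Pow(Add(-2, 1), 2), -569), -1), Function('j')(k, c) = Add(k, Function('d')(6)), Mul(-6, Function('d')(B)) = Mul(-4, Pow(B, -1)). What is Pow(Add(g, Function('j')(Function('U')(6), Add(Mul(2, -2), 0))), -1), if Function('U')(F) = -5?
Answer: Rational(-5112, 25001) ≈ -0.20447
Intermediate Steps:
Function('d')(B) = Mul(Rational(2, 3), Pow(B, -1)) (Function('d')(B) = Mul(Rational(-1, 6), Mul(-4, Pow(B, -1))) = Mul(Rational(2, 3), Pow(B, -1)))
Function('j')(k, c) = Add(Rational(1, 9), k) (Function('j')(k, c) = Add(k, Mul(Rational(2, 3), Pow(6, -1))) = Add(k, Mul(Rational(2, 3), Rational(1, 6))) = Add(k, Rational(1, 9)) = Add(Rational(1, 9), k))
g = Rational(-1, 568) (g = Pow(Add(Pow(-1, 2), -569), -1) = Pow(Add(1, -569), -1) = Pow(-568, -1) = Rational(-1, 568) ≈ -0.0017606)
Pow(Add(g, Function('j')(Function('U')(6), Add(Mul(2, -2), 0))), -1) = Pow(Add(Rational(-1, 568), Add(Rational(1, 9), -5)), -1) = Pow(Add(Rational(-1, 568), Rational(-44, 9)), -1) = Pow(Rational(-25001, 5112), -1) = Rational(-5112, 25001)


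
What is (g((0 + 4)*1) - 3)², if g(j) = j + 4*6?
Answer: 625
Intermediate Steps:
g(j) = 24 + j (g(j) = j + 24 = 24 + j)
(g((0 + 4)*1) - 3)² = ((24 + (0 + 4)*1) - 3)² = ((24 + 4*1) - 3)² = ((24 + 4) - 3)² = (28 - 3)² = 25² = 625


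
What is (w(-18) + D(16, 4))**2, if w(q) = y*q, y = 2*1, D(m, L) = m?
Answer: 400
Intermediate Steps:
y = 2
w(q) = 2*q
(w(-18) + D(16, 4))**2 = (2*(-18) + 16)**2 = (-36 + 16)**2 = (-20)**2 = 400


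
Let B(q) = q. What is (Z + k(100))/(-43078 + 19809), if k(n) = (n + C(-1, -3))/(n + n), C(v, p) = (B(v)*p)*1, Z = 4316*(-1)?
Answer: 863097/4653800 ≈ 0.18546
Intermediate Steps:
Z = -4316
C(v, p) = p*v (C(v, p) = (v*p)*1 = (p*v)*1 = p*v)
k(n) = (3 + n)/(2*n) (k(n) = (n - 3*(-1))/(n + n) = (n + 3)/((2*n)) = (3 + n)*(1/(2*n)) = (3 + n)/(2*n))
(Z + k(100))/(-43078 + 19809) = (-4316 + (1/2)*(3 + 100)/100)/(-43078 + 19809) = (-4316 + (1/2)*(1/100)*103)/(-23269) = (-4316 + 103/200)*(-1/23269) = -863097/200*(-1/23269) = 863097/4653800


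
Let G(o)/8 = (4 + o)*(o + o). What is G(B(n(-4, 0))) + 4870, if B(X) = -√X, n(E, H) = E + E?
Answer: 4742 - 128*I*√2 ≈ 4742.0 - 181.02*I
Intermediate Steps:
n(E, H) = 2*E
G(o) = 16*o*(4 + o) (G(o) = 8*((4 + o)*(o + o)) = 8*((4 + o)*(2*o)) = 8*(2*o*(4 + o)) = 16*o*(4 + o))
G(B(n(-4, 0))) + 4870 = 16*(-√(2*(-4)))*(4 - √(2*(-4))) + 4870 = 16*(-√(-8))*(4 - √(-8)) + 4870 = 16*(-2*I*√2)*(4 - 2*I*√2) + 4870 = -32*I*√2*(4 - 2*I*√2) + 4870 = 4870 - 32*I*√2*(4 - 2*I*√2)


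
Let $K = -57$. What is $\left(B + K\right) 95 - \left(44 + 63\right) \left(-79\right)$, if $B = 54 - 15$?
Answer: $6743$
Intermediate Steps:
$B = 39$ ($B = 54 - 15 = 39$)
$\left(B + K\right) 95 - \left(44 + 63\right) \left(-79\right) = \left(39 - 57\right) 95 - \left(44 + 63\right) \left(-79\right) = \left(-18\right) 95 - 107 \left(-79\right) = -1710 - -8453 = -1710 + 8453 = 6743$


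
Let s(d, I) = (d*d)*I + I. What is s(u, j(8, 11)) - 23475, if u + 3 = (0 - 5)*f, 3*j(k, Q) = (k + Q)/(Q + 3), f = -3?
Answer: -983195/42 ≈ -23409.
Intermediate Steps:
j(k, Q) = (Q + k)/(3*(3 + Q)) (j(k, Q) = ((k + Q)/(Q + 3))/3 = ((Q + k)/(3 + Q))/3 = (Q + k)/(3*(3 + Q)))
u = 12 (u = -3 + (0 - 5)*(-3) = -3 - 5*(-3) = -3 + 15 = 12)
s(d, I) = I + I*d² (s(d, I) = d²*I + I = I*d² + I = I + I*d²)
s(u, j(8, 11)) - 23475 = ((11 + 8)/(3*(3 + 11)))*(1 + 12²) - 23475 = ((⅓)*19/14)*(1 + 144) - 23475 = ((⅓)*(1/14)*19)*145 - 23475 = (19/42)*145 - 23475 = 2755/42 - 23475 = -983195/42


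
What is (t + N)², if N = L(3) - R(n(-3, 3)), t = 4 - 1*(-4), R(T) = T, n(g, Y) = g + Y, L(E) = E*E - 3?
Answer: 196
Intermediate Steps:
L(E) = -3 + E² (L(E) = E² - 3 = -3 + E²)
n(g, Y) = Y + g
t = 8 (t = 4 + 4 = 8)
N = 6 (N = (-3 + 3²) - (3 - 3) = (-3 + 9) - 1*0 = 6 + 0 = 6)
(t + N)² = (8 + 6)² = 14² = 196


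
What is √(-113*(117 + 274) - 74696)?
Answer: I*√118879 ≈ 344.79*I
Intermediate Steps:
√(-113*(117 + 274) - 74696) = √(-113*391 - 74696) = √(-44183 - 74696) = √(-118879) = I*√118879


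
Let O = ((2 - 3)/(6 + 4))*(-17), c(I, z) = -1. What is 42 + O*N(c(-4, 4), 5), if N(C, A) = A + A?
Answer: 59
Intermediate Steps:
N(C, A) = 2*A
O = 17/10 (O = -1/10*(-17) = -1*⅒*(-17) = -⅒*(-17) = 17/10 ≈ 1.7000)
42 + O*N(c(-4, 4), 5) = 42 + 17*(2*5)/10 = 42 + (17/10)*10 = 42 + 17 = 59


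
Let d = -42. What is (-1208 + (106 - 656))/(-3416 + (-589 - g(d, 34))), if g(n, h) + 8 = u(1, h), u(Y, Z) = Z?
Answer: 1758/4031 ≈ 0.43612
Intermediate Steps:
g(n, h) = -8 + h
(-1208 + (106 - 656))/(-3416 + (-589 - g(d, 34))) = (-1208 + (106 - 656))/(-3416 + (-589 - (-8 + 34))) = (-1208 - 550)/(-3416 + (-589 - 1*26)) = -1758/(-3416 + (-589 - 26)) = -1758/(-3416 - 615) = -1758/(-4031) = -1758*(-1/4031) = 1758/4031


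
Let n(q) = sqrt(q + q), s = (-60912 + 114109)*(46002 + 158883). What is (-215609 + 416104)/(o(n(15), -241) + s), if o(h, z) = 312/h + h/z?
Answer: 211535707174313579625/11499459964121190844016917 - 605295808465*sqrt(30)/34498379892363572532050751 ≈ 1.8395e-5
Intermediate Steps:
s = 10899267345 (s = 53197*204885 = 10899267345)
n(q) = sqrt(2)*sqrt(q) (n(q) = sqrt(2*q) = sqrt(2)*sqrt(q))
(-215609 + 416104)/(o(n(15), -241) + s) = (-215609 + 416104)/((312/((sqrt(2)*sqrt(15))) + (sqrt(2)*sqrt(15))/(-241)) + 10899267345) = 200495/((312/(sqrt(30)) + sqrt(30)*(-1/241)) + 10899267345) = 200495/((312*(sqrt(30)/30) - sqrt(30)/241) + 10899267345) = 200495/((52*sqrt(30)/5 - sqrt(30)/241) + 10899267345) = 200495/(12527*sqrt(30)/1205 + 10899267345) = 200495/(10899267345 + 12527*sqrt(30)/1205)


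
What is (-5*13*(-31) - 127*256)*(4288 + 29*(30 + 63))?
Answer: -213021545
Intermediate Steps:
(-5*13*(-31) - 127*256)*(4288 + 29*(30 + 63)) = (-65*(-31) - 32512)*(4288 + 29*93) = (2015 - 32512)*(4288 + 2697) = -30497*6985 = -213021545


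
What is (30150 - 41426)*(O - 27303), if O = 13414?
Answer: 156612364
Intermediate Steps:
(30150 - 41426)*(O - 27303) = (30150 - 41426)*(13414 - 27303) = -11276*(-13889) = 156612364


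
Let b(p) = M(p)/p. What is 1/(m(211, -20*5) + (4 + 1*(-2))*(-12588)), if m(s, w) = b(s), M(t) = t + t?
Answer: -1/25174 ≈ -3.9724e-5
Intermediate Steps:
M(t) = 2*t
b(p) = 2 (b(p) = (2*p)/p = 2)
m(s, w) = 2
1/(m(211, -20*5) + (4 + 1*(-2))*(-12588)) = 1/(2 + (4 + 1*(-2))*(-12588)) = 1/(2 + (4 - 2)*(-12588)) = 1/(2 + 2*(-12588)) = 1/(2 - 25176) = 1/(-25174) = -1/25174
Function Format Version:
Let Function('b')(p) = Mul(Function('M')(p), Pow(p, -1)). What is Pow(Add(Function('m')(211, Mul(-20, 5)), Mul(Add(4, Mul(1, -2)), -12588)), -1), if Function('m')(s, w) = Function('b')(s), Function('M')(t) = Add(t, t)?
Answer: Rational(-1, 25174) ≈ -3.9724e-5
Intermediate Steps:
Function('M')(t) = Mul(2, t)
Function('b')(p) = 2 (Function('b')(p) = Mul(Mul(2, p), Pow(p, -1)) = 2)
Function('m')(s, w) = 2
Pow(Add(Function('m')(211, Mul(-20, 5)), Mul(Add(4, Mul(1, -2)), -12588)), -1) = Pow(Add(2, Mul(Add(4, Mul(1, -2)), -12588)), -1) = Pow(Add(2, Mul(Add(4, -2), -12588)), -1) = Pow(Add(2, Mul(2, -12588)), -1) = Pow(Add(2, -25176), -1) = Pow(-25174, -1) = Rational(-1, 25174)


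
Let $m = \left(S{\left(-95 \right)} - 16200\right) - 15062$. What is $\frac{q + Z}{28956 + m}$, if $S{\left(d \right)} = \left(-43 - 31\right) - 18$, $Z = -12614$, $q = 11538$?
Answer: $\frac{538}{1199} \approx 0.44871$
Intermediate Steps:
$S{\left(d \right)} = -92$ ($S{\left(d \right)} = -74 - 18 = -92$)
$m = -31354$ ($m = \left(-92 - 16200\right) - 15062 = -16292 - 15062 = -31354$)
$\frac{q + Z}{28956 + m} = \frac{11538 - 12614}{28956 - 31354} = - \frac{1076}{-2398} = \left(-1076\right) \left(- \frac{1}{2398}\right) = \frac{538}{1199}$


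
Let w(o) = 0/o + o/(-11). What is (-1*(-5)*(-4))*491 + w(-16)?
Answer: -108004/11 ≈ -9818.5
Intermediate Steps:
w(o) = -o/11 (w(o) = 0 + o*(-1/11) = 0 - o/11 = -o/11)
(-1*(-5)*(-4))*491 + w(-16) = (-1*(-5)*(-4))*491 - 1/11*(-16) = (5*(-4))*491 + 16/11 = -20*491 + 16/11 = -9820 + 16/11 = -108004/11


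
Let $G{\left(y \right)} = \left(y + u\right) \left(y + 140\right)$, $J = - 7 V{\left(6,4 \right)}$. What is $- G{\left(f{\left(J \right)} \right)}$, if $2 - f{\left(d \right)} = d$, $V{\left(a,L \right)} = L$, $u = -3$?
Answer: $-4590$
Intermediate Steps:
$J = -28$ ($J = \left(-7\right) 4 = -28$)
$f{\left(d \right)} = 2 - d$
$G{\left(y \right)} = \left(-3 + y\right) \left(140 + y\right)$ ($G{\left(y \right)} = \left(y - 3\right) \left(y + 140\right) = \left(-3 + y\right) \left(140 + y\right)$)
$- G{\left(f{\left(J \right)} \right)} = - (-420 + \left(2 - -28\right)^{2} + 137 \left(2 - -28\right)) = - (-420 + \left(2 + 28\right)^{2} + 137 \left(2 + 28\right)) = - (-420 + 30^{2} + 137 \cdot 30) = - (-420 + 900 + 4110) = \left(-1\right) 4590 = -4590$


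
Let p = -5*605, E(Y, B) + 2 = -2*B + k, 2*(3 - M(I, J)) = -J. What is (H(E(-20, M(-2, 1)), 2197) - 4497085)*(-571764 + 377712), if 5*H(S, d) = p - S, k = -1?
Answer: 872785351776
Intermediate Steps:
M(I, J) = 3 + J/2 (M(I, J) = 3 - (-1)*J/2 = 3 + J/2)
E(Y, B) = -3 - 2*B (E(Y, B) = -2 + (-2*B - 1) = -2 + (-1 - 2*B) = -3 - 2*B)
p = -3025
H(S, d) = -605 - S/5 (H(S, d) = (-3025 - S)/5 = -605 - S/5)
(H(E(-20, M(-2, 1)), 2197) - 4497085)*(-571764 + 377712) = ((-605 - (-3 - 2*(3 + (½)*1))/5) - 4497085)*(-571764 + 377712) = ((-605 - (-3 - 2*(3 + ½))/5) - 4497085)*(-194052) = ((-605 - (-3 - 2*7/2)/5) - 4497085)*(-194052) = ((-605 - (-3 - 7)/5) - 4497085)*(-194052) = ((-605 - ⅕*(-10)) - 4497085)*(-194052) = ((-605 + 2) - 4497085)*(-194052) = (-603 - 4497085)*(-194052) = -4497688*(-194052) = 872785351776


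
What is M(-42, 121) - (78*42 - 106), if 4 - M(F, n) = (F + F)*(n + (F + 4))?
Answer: 3806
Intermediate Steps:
M(F, n) = 4 - 2*F*(4 + F + n) (M(F, n) = 4 - (F + F)*(n + (F + 4)) = 4 - 2*F*(n + (4 + F)) = 4 - 2*F*(4 + F + n))
M(-42, 121) - (78*42 - 106) = (4 - 8*(-42) - 2*(-42)**2 - 2*(-42)*121) - (78*42 - 106) = (4 + 336 - 2*1764 + 10164) - (3276 - 106) = (4 + 336 - 3528 + 10164) - 1*3170 = 6976 - 3170 = 3806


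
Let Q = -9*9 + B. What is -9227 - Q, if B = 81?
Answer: -9227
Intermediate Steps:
Q = 0 (Q = -9*9 + 81 = -81 + 81 = 0)
-9227 - Q = -9227 - 1*0 = -9227 + 0 = -9227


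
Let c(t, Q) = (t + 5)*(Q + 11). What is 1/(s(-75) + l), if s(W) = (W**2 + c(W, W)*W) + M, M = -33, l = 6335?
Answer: -1/324073 ≈ -3.0857e-6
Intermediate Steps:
c(t, Q) = (5 + t)*(11 + Q)
s(W) = -33 + W**2 + W*(55 + W**2 + 16*W) (s(W) = (W**2 + (55 + 5*W + 11*W + W*W)*W) - 33 = (W**2 + (55 + 5*W + 11*W + W**2)*W) - 33 = (W**2 + (55 + W**2 + 16*W)*W) - 33 = (W**2 + W*(55 + W**2 + 16*W)) - 33 = -33 + W**2 + W*(55 + W**2 + 16*W))
1/(s(-75) + l) = 1/((-33 + (-75)**3 + 17*(-75)**2 + 55*(-75)) + 6335) = 1/((-33 - 421875 + 17*5625 - 4125) + 6335) = 1/((-33 - 421875 + 95625 - 4125) + 6335) = 1/(-330408 + 6335) = 1/(-324073) = -1/324073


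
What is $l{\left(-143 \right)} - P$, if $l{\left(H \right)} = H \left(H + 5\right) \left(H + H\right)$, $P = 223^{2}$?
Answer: $-5693653$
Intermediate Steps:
$P = 49729$
$l{\left(H \right)} = 2 H^{2} \left(5 + H\right)$ ($l{\left(H \right)} = H \left(5 + H\right) 2 H = 2 H^{2} \left(5 + H\right)$)
$l{\left(-143 \right)} - P = 2 \left(-143\right)^{2} \left(5 - 143\right) - 49729 = 2 \cdot 20449 \left(-138\right) - 49729 = -5643924 - 49729 = -5693653$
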